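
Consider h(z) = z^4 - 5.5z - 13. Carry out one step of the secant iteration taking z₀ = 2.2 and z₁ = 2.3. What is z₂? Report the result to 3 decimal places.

h(2.2) = -1.67440, h(2.3) = 2.33410
z₂ = 2.30000 − 2.33410·(2.30000 − 2.20000) / (2.33410 − (-1.67440)) = 2.30000 − (0.23341)/(4.00850) = 2.24177

2.242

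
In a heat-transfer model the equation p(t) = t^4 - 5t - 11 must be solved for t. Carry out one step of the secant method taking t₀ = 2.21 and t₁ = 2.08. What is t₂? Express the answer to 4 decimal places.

2.1577

p(2.21) = 1.804433, p(2.08) = -2.682263
t₂ = 2.080000 − (-2.682263)·(2.080000 − 2.210000) / (-2.682263 − 1.804433) = 2.080000 − (0.348694)/(-4.486696) = 2.157717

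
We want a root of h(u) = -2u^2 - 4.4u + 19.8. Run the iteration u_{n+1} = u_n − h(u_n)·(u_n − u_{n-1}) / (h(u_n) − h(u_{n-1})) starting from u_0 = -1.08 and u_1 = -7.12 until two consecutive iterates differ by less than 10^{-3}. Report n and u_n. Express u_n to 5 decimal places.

h(-1.08) = 22.2192000, h(-7.12) = -50.2608000
u_2 = -7.1200000 − (-50.2608000)·(-6.0400000)/(-72.4800000) = -2.9316000;  |Δ| = 4.1884000
h(-2.9316000) = 15.5104829
u_3 = -2.9316000 − 15.5104829·(4.1884000)/(65.7712829) = -3.9193275;  |Δ| = 0.9877275
h(-3.9193275) = 6.3227846
u_4 = -3.9193275 − 6.3227846·(-0.9877275)/(-9.1876983) = -4.5990613;  |Δ| = 0.6797337
h(-4.5990613) = -2.2668593
u_5 = -4.5990613 − (-2.2668593)·(-0.6797337)/(-8.5896439) = -4.4196754;  |Δ| = 0.1793859
h(-4.4196754) = 0.1795107
u_6 = -4.4196754 − 0.1795107·(0.1793859)/(2.4463700) = -4.4328384;  |Δ| = 0.0131630
h(-4.4328384) = 0.0043760
u_7 = -4.4328384 − 0.0043760·(-0.0131630)/(-0.1751347) = -4.4331673;  |Δ| = 0.0003289
|u_7 − u_6| = 0.0003289 < 10^{-3}

n = 7, u_n = -4.43317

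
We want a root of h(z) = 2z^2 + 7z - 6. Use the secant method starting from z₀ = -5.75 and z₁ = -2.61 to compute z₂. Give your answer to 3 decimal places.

h(-5.75) = 19.87500, h(-2.61) = -10.64580
z₂ = -2.61000 − (-10.64580)·(-2.61000 − (-5.75000)) / (-10.64580 − 19.87500) = -2.61000 − (-33.42781)/(-30.52080) = -3.70525

-3.705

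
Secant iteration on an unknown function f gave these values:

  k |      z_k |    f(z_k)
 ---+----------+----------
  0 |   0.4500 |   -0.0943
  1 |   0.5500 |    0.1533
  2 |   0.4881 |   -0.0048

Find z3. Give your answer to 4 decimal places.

z3 = 0.4881 − (-0.0048)·(0.4881 − 0.5500) / (-0.0048 − 0.1533)
   = 0.4881 − (0.000297)/(-0.158100) = 0.489979

0.4900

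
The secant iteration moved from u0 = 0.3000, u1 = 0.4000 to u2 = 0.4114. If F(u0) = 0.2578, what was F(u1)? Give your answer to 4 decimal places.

0.0264

The secant line through (0.3000, 0.2578) and (0.4000, F(u1)) crosses zero at u2 = 0.4114.
So (0.3000, 0.2578), (0.4000, F(u1)), (0.4114, 0) are collinear:
F(u1) = 0.2578 · (0.4000 − 0.4114) / (0.3000 − 0.4114) = 0.2578 · (-0.011400)/(-0.111400) = 0.026382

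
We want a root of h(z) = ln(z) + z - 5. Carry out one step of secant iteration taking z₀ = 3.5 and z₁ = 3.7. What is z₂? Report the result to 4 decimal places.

3.6935

h(3.5) = -0.247237, h(3.7) = 0.008333
z₂ = 3.700000 − 0.008333·(3.700000 − 3.500000) / (0.008333 − (-0.247237)) = 3.700000 − (0.001667)/(0.255570) = 3.693479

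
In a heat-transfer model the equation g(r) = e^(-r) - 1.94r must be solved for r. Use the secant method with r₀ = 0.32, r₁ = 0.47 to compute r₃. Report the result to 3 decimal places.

0.360

g(0.32) = 0.10535, g(0.47) = -0.28680
r₂ = 0.47000 − (-0.28680)·(0.47000 − 0.32000) / (-0.28680 − 0.10535) = 0.47000 − (-0.04302)/(-0.39215) = 0.36030
g(0.36030) = -0.00151
r₃ = 0.36030 − (-0.00151)·(0.36030 − 0.47000) / (-0.00151 − (-0.28680)) = 0.36030 − (0.00017)/(0.28529) = 0.35972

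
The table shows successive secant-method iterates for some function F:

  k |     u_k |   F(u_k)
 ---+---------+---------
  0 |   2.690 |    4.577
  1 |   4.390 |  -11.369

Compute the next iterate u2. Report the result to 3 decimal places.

3.178

u2 = 4.390 − (-11.369)·(4.390 − 2.690) / (-11.369 − 4.577)
   = 4.390 − (-19.32730)/(-15.94600) = 3.17795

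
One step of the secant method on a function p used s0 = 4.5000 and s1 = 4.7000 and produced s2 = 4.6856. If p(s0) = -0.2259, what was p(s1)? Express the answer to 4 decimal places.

0.0175

The secant line through (4.5000, -0.2259) and (4.7000, p(s1)) crosses zero at s2 = 4.6856.
So (4.5000, -0.2259), (4.7000, p(s1)), (4.6856, 0) are collinear:
p(s1) = -0.2259 · (4.7000 − 4.6856) / (4.5000 − 4.6856) = -0.2259 · (0.014400)/(-0.185600) = 0.017527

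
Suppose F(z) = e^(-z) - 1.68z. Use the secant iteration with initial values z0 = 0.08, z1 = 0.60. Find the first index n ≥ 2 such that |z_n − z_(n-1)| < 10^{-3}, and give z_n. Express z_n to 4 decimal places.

n = 4, z_n = 0.3993

F(0.08) = 0.788716, F(0.60) = -0.459188
z2 = 0.600000 − (-0.459188)·(0.520000)/(-1.247905) = 0.408657;  |Δ| = 0.191343
F(0.408657) = -0.022001
z3 = 0.408657 − (-0.022001)·(-0.191343)/(0.437187) = 0.399028;  |Δ| = 0.009629
F(0.399028) = 0.000606
z4 = 0.399028 − 0.000606·(-0.009629)/(0.022607) = 0.399286;  |Δ| = 0.000258
|z4 − z3| = 0.000258 < 10^{-3}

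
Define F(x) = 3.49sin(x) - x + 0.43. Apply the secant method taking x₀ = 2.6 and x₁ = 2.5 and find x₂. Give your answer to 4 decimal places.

F(2.6) = -0.370900, F(2.5) = 0.018668
x₂ = 2.500000 − 0.018668·(2.500000 − 2.600000) / (0.018668 − (-0.370900)) = 2.500000 − (-0.001867)/(0.389568) = 2.504792

2.5048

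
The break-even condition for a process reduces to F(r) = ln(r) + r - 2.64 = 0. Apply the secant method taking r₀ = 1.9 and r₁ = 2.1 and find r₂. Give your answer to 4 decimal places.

F(1.9) = -0.098146, F(2.1) = 0.201937
r₂ = 2.100000 − 0.201937·(2.100000 − 1.900000) / (0.201937 − (-0.098146)) = 2.100000 − (0.040387)/(0.300083) = 1.965413

1.9654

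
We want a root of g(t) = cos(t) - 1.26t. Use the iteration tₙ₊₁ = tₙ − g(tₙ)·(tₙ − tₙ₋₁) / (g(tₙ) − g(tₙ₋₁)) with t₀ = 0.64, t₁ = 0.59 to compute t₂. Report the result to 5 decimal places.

g(0.64) = -0.0043042, g(0.59) = 0.0875407
t₂ = 0.5900000 − 0.0875407·(0.5900000 − 0.6400000) / (0.0875407 − (-0.0043042)) = 0.5900000 − (-0.0043770)/(0.0918449) = 0.6376568

0.63766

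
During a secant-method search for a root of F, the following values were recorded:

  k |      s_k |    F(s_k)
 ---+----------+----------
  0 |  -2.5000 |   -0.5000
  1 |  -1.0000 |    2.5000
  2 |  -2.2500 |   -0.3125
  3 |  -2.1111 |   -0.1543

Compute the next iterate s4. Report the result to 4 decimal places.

-1.9756

s4 = -2.1111 − (-0.1543)·(-2.1111 − (-2.2500)) / (-0.1543 − (-0.3125))
   = -2.1111 − (-0.021432)/(0.158200) = -1.975624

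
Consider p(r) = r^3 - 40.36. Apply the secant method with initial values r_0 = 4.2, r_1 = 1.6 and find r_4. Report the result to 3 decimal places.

p(4.2) = 33.72800, p(1.6) = -36.26400
r_2 = 1.60000 − (-36.26400)·(1.60000 − 4.20000) / (-36.26400 − 33.72800) = 1.60000 − (94.28640)/(-69.99200) = 2.94710
p(2.94710) = -14.76320
r_3 = 2.94710 − (-14.76320)·(2.94710 − 1.60000) / (-14.76320 − (-36.26400)) = 2.94710 − (-19.88754)/(21.50080) = 3.87207
p(3.87207) = 17.69365
r_4 = 3.87207 − 17.69365·(3.87207 − 2.94710) / (17.69365 − (-14.76320)) = 3.87207 − (16.36605)/(32.45685) = 3.36783

3.368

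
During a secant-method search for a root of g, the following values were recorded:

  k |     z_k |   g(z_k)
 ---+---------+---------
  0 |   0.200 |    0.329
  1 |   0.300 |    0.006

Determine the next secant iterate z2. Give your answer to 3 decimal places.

0.302

z2 = 0.300 − 0.006·(0.300 − 0.200) / (0.006 − 0.329)
   = 0.300 − (0.00060)/(-0.32300) = 0.30186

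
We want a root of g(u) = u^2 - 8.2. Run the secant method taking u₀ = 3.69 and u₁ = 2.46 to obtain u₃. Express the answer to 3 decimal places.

2.868

g(3.69) = 5.41610, g(2.46) = -2.14840
u₂ = 2.46000 − (-2.14840)·(2.46000 − 3.69000) / (-2.14840 − 5.41610) = 2.46000 − (2.64253)/(-7.56450) = 2.80933
g(2.80933) = -0.30765
u₃ = 2.80933 − (-0.30765)·(2.80933 − 2.46000) / (-0.30765 − (-2.14840)) = 2.80933 − (-0.10747)/(1.84075) = 2.86772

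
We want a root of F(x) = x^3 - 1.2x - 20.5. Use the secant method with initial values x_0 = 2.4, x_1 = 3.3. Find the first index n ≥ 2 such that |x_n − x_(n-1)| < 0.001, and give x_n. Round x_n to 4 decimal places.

n = 5, x_n = 2.8829

F(2.4) = -9.556000, F(3.3) = 11.477000
x_2 = 3.300000 − 11.477000·(0.900000)/(21.033000) = 2.808900;  |Δ| = 0.491100
F(2.808900) = -1.708679
x_3 = 2.808900 − (-1.708679)·(-0.491100)/(-13.185679) = 2.872540;  |Δ| = 0.063640
F(2.872540) = -0.244326
x_4 = 2.872540 − (-0.244326)·(0.063640)/(1.464353) = 2.883158;  |Δ| = 0.010618
F(2.883158) = 0.006753
x_5 = 2.883158 − 0.006753·(0.010618)/(0.251079) = 2.882873;  |Δ| = 0.000286
|x_5 − x_4| = 0.000286 < 0.001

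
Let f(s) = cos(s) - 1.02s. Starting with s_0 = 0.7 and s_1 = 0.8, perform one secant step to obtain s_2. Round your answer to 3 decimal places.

0.730

f(0.7) = 0.05084, f(0.8) = -0.11929
s_2 = 0.80000 − (-0.11929)·(0.80000 − 0.70000) / (-0.11929 − 0.05084) = 0.80000 − (-0.01193)/(-0.17014) = 0.72988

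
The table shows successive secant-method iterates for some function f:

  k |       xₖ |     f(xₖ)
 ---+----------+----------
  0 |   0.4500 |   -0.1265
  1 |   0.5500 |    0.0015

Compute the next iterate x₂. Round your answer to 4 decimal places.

x₂ = 0.5500 − 0.0015·(0.5500 − 0.4500) / (0.0015 − (-0.1265))
   = 0.5500 − (0.000150)/(0.128000) = 0.548828

0.5488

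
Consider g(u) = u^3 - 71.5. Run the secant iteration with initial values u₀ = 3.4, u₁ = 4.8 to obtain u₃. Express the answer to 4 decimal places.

4.1335

g(3.4) = -32.196000, g(4.8) = 39.092000
u₂ = 4.800000 − 39.092000·(4.800000 − 3.400000) / (39.092000 − (-32.196000)) = 4.800000 − (54.728800)/(71.288000) = 4.032286
g(4.032286) = -5.937733
u₃ = 4.032286 − (-5.937733)·(4.032286 − 4.800000) / (-5.937733 − 39.092000) = 4.032286 − (4.558481)/(-45.029733) = 4.133519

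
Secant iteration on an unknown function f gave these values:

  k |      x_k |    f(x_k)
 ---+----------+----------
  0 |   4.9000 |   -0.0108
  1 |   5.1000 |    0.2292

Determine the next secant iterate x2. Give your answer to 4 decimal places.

x2 = 5.1000 − 0.2292·(5.1000 − 4.9000) / (0.2292 − (-0.0108))
   = 5.1000 − (0.045840)/(0.240000) = 4.909000

4.9090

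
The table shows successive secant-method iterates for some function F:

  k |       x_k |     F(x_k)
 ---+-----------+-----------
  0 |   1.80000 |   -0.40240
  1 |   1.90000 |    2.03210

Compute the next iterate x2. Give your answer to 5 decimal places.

x2 = 1.90000 − 2.03210·(1.90000 − 1.80000) / (2.03210 − (-0.40240))
   = 1.90000 − (0.2032100)/(2.4345000) = 1.8165291

1.81653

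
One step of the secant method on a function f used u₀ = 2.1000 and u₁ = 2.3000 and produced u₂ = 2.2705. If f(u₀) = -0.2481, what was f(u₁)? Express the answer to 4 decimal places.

0.0429

The secant line through (2.1000, -0.2481) and (2.3000, f(u₁)) crosses zero at u₂ = 2.2705.
So (2.1000, -0.2481), (2.3000, f(u₁)), (2.2705, 0) are collinear:
f(u₁) = -0.2481 · (2.3000 − 2.2705) / (2.1000 − 2.2705) = -0.2481 · (0.029500)/(-0.170500) = 0.042926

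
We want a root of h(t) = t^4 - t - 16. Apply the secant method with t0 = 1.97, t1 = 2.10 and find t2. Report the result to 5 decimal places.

h(1.97) = -2.9086152, h(2.10) = 1.3481000
t2 = 2.1000000 − 1.3481000·(2.1000000 − 1.9700000) / (1.3481000 − (-2.9086152)) = 2.1000000 − (0.1752530)/(4.2567152) = 2.0588291

2.05883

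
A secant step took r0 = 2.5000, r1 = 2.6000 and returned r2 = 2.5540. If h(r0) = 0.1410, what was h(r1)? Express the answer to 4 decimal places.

The secant line through (2.5000, 0.1410) and (2.6000, h(r1)) crosses zero at r2 = 2.5540.
So (2.5000, 0.1410), (2.6000, h(r1)), (2.5540, 0) are collinear:
h(r1) = 0.1410 · (2.6000 − 2.5540) / (2.5000 − 2.5540) = 0.1410 · (0.046000)/(-0.054000) = -0.120111

-0.1201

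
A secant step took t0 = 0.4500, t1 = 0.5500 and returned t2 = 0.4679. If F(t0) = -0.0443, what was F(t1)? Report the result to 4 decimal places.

The secant line through (0.4500, -0.0443) and (0.5500, F(t1)) crosses zero at t2 = 0.4679.
So (0.4500, -0.0443), (0.5500, F(t1)), (0.4679, 0) are collinear:
F(t1) = -0.0443 · (0.5500 − 0.4679) / (0.4500 − 0.4679) = -0.0443 · (0.082100)/(-0.017900) = 0.203186

0.2032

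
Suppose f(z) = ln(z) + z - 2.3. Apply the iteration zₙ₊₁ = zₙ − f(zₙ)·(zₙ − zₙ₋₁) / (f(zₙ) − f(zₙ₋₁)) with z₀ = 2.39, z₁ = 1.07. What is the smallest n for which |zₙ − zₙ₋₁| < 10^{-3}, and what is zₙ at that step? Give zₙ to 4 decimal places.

n = 5, zₙ = 1.7439

f(2.39) = 0.961293, f(1.07) = -1.162341
z₂ = 1.070000 − (-1.162341)·(-1.320000)/(-2.123635) = 1.792483;  |Δ| = 0.722483
f(1.792483) = 0.076085
z₃ = 1.792483 − 0.076085·(0.722483)/(1.238427) = 1.748096;  |Δ| = 0.044387
f(1.748096) = 0.006623
z₄ = 1.748096 − 0.006623·(-0.044387)/(-0.069462) = 1.743864;  |Δ| = 0.004232
f(1.743864) = -0.000033
z₅ = 1.743864 − (-0.000033)·(-0.004232)/(-0.006656) = 1.743885;  |Δ| = 0.000021
|z₅ − z₄| = 0.000021 < 10^{-3}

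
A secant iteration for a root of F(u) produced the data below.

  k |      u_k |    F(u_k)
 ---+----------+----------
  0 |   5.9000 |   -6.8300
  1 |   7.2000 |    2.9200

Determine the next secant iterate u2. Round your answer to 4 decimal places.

6.8107

u2 = 7.2000 − 2.9200·(7.2000 − 5.9000) / (2.9200 − (-6.8300))
   = 7.2000 − (3.796000)/(9.750000) = 6.810667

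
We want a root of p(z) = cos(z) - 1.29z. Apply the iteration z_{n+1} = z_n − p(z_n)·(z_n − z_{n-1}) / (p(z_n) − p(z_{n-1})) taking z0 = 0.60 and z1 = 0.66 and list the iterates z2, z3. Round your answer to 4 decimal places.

0.6273, 0.6275

p(0.60) = 0.051336, p(0.66) = -0.061408
z2 = 0.660000 − (-0.061408)·(0.660000 − 0.600000) / (-0.061408 − 0.051336) = 0.660000 − (-0.003684)/(-0.112743) = 0.627320
p(0.627320) = 0.000361
z3 = 0.627320 − 0.000361·(0.627320 − 0.660000) / (0.000361 − (-0.061408)) = 0.627320 − (-0.000012)/(0.061769) = 0.627511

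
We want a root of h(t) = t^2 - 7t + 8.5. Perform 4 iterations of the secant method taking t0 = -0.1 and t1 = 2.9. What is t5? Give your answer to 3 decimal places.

1.568

h(-0.1) = 9.21000, h(2.9) = -3.39000
t2 = 2.90000 − (-3.39000)·(2.90000 − (-0.10000)) / (-3.39000 − 9.21000) = 2.90000 − (-10.17000)/(-12.60000) = 2.09286
h(2.09286) = -1.76995
t3 = 2.09286 − (-1.76995)·(2.09286 − 2.90000) / (-1.76995 − (-3.39000)) = 2.09286 − (1.42860)/(1.62005) = 1.21103
h(1.21103) = 1.48937
t4 = 1.21103 − 1.48937·(1.21103 − 2.09286) / (1.48937 − (-1.76995)) = 1.21103 − (-1.31337)/(3.25932) = 1.61399
h(1.61399) = -0.19296
t5 = 1.61399 − (-0.19296)·(1.61399 − 1.21103) / (-0.19296 − 1.48937) = 1.61399 − (-0.07776)/(-1.68234) = 1.56777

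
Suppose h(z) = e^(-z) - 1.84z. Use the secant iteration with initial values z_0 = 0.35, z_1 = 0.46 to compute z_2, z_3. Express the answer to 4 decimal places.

h(0.35) = 0.060688, h(0.46) = -0.215116
z_2 = 0.460000 − (-0.215116)·(0.460000 − 0.350000) / (-0.215116 − 0.060688) = 0.460000 − (-0.023663)/(-0.275804) = 0.374204
h(0.374204) = -0.000700
z_3 = 0.374204 − (-0.000700)·(0.374204 − 0.460000) / (-0.000700 − (-0.215116)) = 0.374204 − (0.000060)/(0.214416) = 0.373924

0.3742, 0.3739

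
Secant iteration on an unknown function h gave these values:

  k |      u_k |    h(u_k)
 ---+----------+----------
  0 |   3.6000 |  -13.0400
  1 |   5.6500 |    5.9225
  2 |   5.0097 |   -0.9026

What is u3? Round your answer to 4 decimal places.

u3 = 5.0097 − (-0.9026)·(5.0097 − 5.6500) / (-0.9026 − 5.9225)
   = 5.0097 − (0.577935)/(-6.825100) = 5.094378

5.0944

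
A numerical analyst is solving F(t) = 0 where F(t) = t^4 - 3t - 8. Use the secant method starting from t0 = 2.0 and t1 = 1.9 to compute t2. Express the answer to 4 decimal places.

F(2.0) = 2.000000, F(1.9) = -0.667900
t2 = 1.900000 − (-0.667900)·(1.900000 − 2.000000) / (-0.667900 − 2.000000) = 1.900000 − (0.066790)/(-2.667900) = 1.925035

1.9250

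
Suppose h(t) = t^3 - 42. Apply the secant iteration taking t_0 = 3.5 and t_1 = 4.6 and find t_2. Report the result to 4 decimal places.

3.4823

h(3.5) = 0.875000, h(4.6) = 55.336000
t_2 = 4.600000 − 55.336000·(4.600000 − 3.500000) / (55.336000 − 0.875000) = 4.600000 − (60.869600)/(54.461000) = 3.482327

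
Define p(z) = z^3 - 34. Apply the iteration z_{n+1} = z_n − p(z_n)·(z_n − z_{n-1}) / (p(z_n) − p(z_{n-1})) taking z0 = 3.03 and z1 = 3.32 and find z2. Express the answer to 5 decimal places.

3.23427

p(3.03) = -6.1818730, p(3.32) = 2.5943680
z2 = 3.3200000 − 2.5943680·(3.3200000 − 3.0300000) / (2.5943680 − (-6.1818730)) = 3.3200000 − (0.7523667)/(8.7762410) = 3.2342723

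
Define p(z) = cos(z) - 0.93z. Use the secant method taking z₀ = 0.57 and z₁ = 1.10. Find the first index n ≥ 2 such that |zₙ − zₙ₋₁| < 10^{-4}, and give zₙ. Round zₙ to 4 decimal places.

n = 5, zₙ = 0.7711

p(0.57) = 0.311801, p(1.10) = -0.569404
z₂ = 1.100000 − (-0.569404)·(0.530000)/(-0.881205) = 0.757532;  |Δ| = 0.342468
p(0.757532) = 0.022029
z₃ = 0.757532 − 0.022029·(-0.342468)/(0.591432) = 0.770288;  |Δ| = 0.012756
p(0.770288) = 0.001342
z₄ = 0.770288 − 0.001342·(0.012756)/(-0.020686) = 0.771116;  |Δ| = 0.000828
p(0.771116) = -0.000004
z₅ = 0.771116 − (-0.000004)·(0.000828)/(-0.001346) = 0.771113;  |Δ| = 0.000002
|z₅ − z₄| = 0.000002 < 10^{-4}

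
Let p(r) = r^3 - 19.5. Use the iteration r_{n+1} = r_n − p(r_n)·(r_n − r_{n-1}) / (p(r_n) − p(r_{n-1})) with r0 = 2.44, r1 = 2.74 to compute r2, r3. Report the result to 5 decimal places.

p(2.44) = -4.9732160, p(2.74) = 1.0708240
r2 = 2.7400000 − 1.0708240·(2.7400000 − 2.4400000) / (1.0708240 − (-4.9732160)) = 2.7400000 − (0.3212472)/(6.0440400) = 2.6868489
p(2.6868489) = -0.1032153
r3 = 2.6868489 − (-0.1032153)·(2.6868489 − 2.7400000) / (-0.1032153 − 1.0708240) = 2.6868489 − (0.0054860)/(-1.1740393) = 2.6915217

2.68685, 2.69152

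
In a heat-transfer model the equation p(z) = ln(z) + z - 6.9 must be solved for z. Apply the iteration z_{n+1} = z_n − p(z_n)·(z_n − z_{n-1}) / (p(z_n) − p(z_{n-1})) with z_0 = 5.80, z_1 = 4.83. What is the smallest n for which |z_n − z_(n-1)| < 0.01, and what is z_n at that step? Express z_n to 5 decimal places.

p(5.80) = 0.6578579, p(4.83) = -0.4951535
z_2 = 4.8300000 − (-0.4951535)·(-0.9700000)/(-1.1530114) = 5.2465604;  |Δ| = 0.4165604
p(5.2465604) = 0.0041331
z_3 = 5.2465604 − 0.0041331·(0.4165604)/(0.4992866) = 5.2431121;  |Δ| = 0.0034483
|z_3 − z_2| = 0.0034483 < 0.01

n = 3, z_n = 5.24311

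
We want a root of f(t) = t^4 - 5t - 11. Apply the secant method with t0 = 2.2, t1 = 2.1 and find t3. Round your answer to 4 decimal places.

f(2.2) = 1.425600, f(2.1) = -2.051900
t2 = 2.100000 − (-2.051900)·(2.100000 − 2.200000) / (-2.051900 − 1.425600) = 2.100000 − (0.205190)/(-3.477500) = 2.159005
f(2.159005) = -0.067282
t3 = 2.159005 − (-0.067282)·(2.159005 − 2.100000) / (-0.067282 − (-2.051900)) = 2.159005 − (-0.003970)/(1.984618) = 2.161005

2.1610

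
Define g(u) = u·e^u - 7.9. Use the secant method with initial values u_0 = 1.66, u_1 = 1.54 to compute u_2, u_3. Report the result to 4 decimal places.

g(1.66) = 0.830456, g(1.54) = -0.716531
u_2 = 1.540000 − (-0.716531)·(1.540000 − 1.660000) / (-0.716531 − 0.830456) = 1.540000 − (0.085984)/(-1.546987) = 1.595581
g(1.595581) = -0.031876
u_3 = 1.595581 − (-0.031876)·(1.595581 − 1.540000) / (-0.031876 − (-0.716531)) = 1.595581 − (-0.001772)/(0.684655) = 1.598169

1.5956, 1.5982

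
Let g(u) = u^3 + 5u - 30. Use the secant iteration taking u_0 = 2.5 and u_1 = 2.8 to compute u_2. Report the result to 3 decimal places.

g(2.5) = -1.87500, g(2.8) = 5.95200
u_2 = 2.80000 − 5.95200·(2.80000 − 2.50000) / (5.95200 − (-1.87500)) = 2.80000 − (1.78560)/(7.82700) = 2.57187

2.572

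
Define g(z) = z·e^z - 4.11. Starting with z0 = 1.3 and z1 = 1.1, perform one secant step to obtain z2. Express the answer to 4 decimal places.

1.2099

g(1.3) = 0.660086, g(1.1) = -0.805417
z2 = 1.100000 − (-0.805417)·(1.100000 − 1.300000) / (-0.805417 − 0.660086) = 1.100000 − (0.161083)/(-1.465503) = 1.209917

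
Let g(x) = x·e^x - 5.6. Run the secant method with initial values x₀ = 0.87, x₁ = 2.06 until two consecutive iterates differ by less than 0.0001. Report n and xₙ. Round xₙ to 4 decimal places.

g(0.87) = -3.523388, g(2.06) = 10.562698
x₂ = 2.060000 − 10.562698·(1.190000)/(14.086085) = 1.167658;  |Δ| = 0.892342
g(1.167658) = -1.846618
x₃ = 1.167658 − (-1.846618)·(-0.892342)/(-12.409315) = 1.300446;  |Δ| = 0.132789
g(1.300446) = -0.826147
x₄ = 1.300446 − (-0.826147)·(0.132789)/(1.020470) = 1.407949;  |Δ| = 0.107502
g(1.407949) = 0.155076
x₅ = 1.407949 − 0.155076·(0.107502)/(0.981223) = 1.390958;  |Δ| = 0.016990
g(1.390958) = -0.010155
x₆ = 1.390958 − (-0.010155)·(-0.016990)/(-0.165231) = 1.392003;  |Δ| = 0.001044
g(1.392003) = -0.000114
x₇ = 1.392003 − (-0.000114)·(0.001044)/(0.010041) = 1.392015;  |Δ| = 0.000012
|x₇ − x₆| = 0.000012 < 0.0001

n = 7, xₙ = 1.3920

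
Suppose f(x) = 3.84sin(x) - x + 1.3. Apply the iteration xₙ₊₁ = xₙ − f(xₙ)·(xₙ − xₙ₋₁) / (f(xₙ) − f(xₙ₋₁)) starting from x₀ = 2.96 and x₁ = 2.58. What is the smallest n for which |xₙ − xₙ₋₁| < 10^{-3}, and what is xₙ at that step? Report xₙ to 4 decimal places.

f(2.96) = -0.966510, f(2.58) = 0.764934
x₂ = 2.580000 − 0.764934·(-0.380000)/(1.731444) = 2.747880;  |Δ| = 0.167880
f(2.747880) = 0.025219
x₃ = 2.747880 − 0.025219·(0.167880)/(-0.739715) = 2.753604;  |Δ| = 0.005724
f(2.753604) = -0.000825
x₄ = 2.753604 − (-0.000825)·(0.005724)/(-0.026045) = 2.753422;  |Δ| = 0.000181
|x₄ − x₃| = 0.000181 < 10^{-3}

n = 4, xₙ = 2.7534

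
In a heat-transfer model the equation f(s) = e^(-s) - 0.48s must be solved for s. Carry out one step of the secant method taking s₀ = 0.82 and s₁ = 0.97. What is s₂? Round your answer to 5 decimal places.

f(0.82) = 0.0468317, f(0.97) = -0.0865170
s₂ = 0.9700000 − (-0.0865170)·(0.9700000 − 0.8200000) / (-0.0865170 − 0.0468317) = 0.9700000 − (-0.0129775)/(-0.1333486) = 0.8726796

0.87268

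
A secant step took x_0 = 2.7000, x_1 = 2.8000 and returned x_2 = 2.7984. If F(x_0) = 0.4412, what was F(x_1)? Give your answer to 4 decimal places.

-0.0072

The secant line through (2.7000, 0.4412) and (2.8000, F(x_1)) crosses zero at x_2 = 2.7984.
So (2.7000, 0.4412), (2.8000, F(x_1)), (2.7984, 0) are collinear:
F(x_1) = 0.4412 · (2.8000 − 2.7984) / (2.7000 − 2.7984) = 0.4412 · (0.001600)/(-0.098400) = -0.007174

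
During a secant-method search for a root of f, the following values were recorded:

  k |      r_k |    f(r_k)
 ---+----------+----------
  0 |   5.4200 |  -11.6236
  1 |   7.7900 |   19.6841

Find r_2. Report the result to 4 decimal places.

r_2 = 7.7900 − 19.6841·(7.7900 − 5.4200) / (19.6841 − (-11.6236))
   = 7.7900 − (46.651317)/(31.307700) = 6.299909

6.2999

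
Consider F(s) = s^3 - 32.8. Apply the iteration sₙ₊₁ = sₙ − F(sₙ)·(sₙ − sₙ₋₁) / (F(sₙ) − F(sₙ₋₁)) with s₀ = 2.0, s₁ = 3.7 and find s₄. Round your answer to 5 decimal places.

F(2.0) = -24.8000000, F(3.7) = 17.8530000
s₂ = 3.7000000 − 17.8530000·(3.7000000 − 2.0000000) / (17.8530000 − (-24.8000000)) = 3.7000000 − (30.3501000)/(42.6530000) = 2.9884416
F(2.9884416) = -6.1108757
s₃ = 2.9884416 − (-6.1108757)·(2.9884416 − 3.7000000) / (-6.1108757 − 17.8530000) = 2.9884416 − (4.3482449)/(-23.9638757) = 3.1698916
F(3.1698916) = -0.9482550
s₄ = 3.1698916 − (-0.9482550)·(3.1698916 − 2.9884416) / (-0.9482550 − (-6.1108757)) = 3.1698916 − (-0.1720608)/(5.1626208) = 3.2032198

3.20322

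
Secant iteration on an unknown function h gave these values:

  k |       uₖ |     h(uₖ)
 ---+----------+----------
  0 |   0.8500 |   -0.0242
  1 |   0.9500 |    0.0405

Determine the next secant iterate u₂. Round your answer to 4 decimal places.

0.8874

u₂ = 0.9500 − 0.0405·(0.9500 − 0.8500) / (0.0405 − (-0.0242))
   = 0.9500 − (0.004050)/(0.064700) = 0.887403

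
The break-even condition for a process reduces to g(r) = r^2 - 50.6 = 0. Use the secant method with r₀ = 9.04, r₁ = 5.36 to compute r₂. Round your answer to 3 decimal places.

6.879

g(9.04) = 31.12160, g(5.36) = -21.87040
r₂ = 5.36000 − (-21.87040)·(5.36000 − 9.04000) / (-21.87040 − 31.12160) = 5.36000 − (80.48307)/(-52.99200) = 6.87878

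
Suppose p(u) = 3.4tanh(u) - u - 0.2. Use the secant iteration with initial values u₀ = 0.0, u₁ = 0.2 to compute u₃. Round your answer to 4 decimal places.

p(0.0) = -0.200000, p(0.2) = 0.271076
u₂ = 0.200000 − 0.271076·(0.200000 − 0.000000) / (0.271076 − (-0.200000)) = 0.200000 − (0.054215)/(0.471076) = 0.084912
p(0.084912) = 0.003097
u₃ = 0.084912 − 0.003097·(0.084912 − 0.200000) / (0.003097 − 0.271076) = 0.084912 − (-0.000356)/(-0.267979) = 0.083582

0.0836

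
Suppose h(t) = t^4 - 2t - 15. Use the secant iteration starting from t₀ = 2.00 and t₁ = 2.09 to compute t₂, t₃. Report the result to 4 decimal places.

h(2.00) = -3.000000, h(2.09) = -0.099702
t₂ = 2.090000 − (-0.099702)·(2.090000 − 2.000000) / (-0.099702 − (-3.000000)) = 2.090000 − (-0.008973)/(2.900298) = 2.093094
h(2.093094) = 0.007342
t₃ = 2.093094 − 0.007342·(2.093094 − 2.090000) / (0.007342 − (-0.099702)) = 2.093094 − (0.000023)/(0.107044) = 2.092882

2.0931, 2.0929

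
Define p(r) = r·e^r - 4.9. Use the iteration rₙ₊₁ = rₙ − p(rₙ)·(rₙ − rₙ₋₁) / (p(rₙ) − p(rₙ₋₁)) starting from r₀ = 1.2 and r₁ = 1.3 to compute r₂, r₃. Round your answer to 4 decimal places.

1.3165, 1.3152

p(1.2) = -0.915860, p(1.3) = -0.129914
r₂ = 1.300000 − (-0.129914)·(1.300000 − 1.200000) / (-0.129914 − (-0.915860)) = 1.300000 − (-0.012991)/(0.785945) = 1.316530
p(1.316530) = 0.011252
r₃ = 1.316530 − 0.011252·(1.316530 − 1.300000) / (0.011252 − (-0.129914)) = 1.316530 − (0.000186)/(0.141167) = 1.315212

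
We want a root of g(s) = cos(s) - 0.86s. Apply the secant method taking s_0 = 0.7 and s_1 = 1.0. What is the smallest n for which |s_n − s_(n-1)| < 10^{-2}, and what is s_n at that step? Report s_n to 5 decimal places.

g(0.7) = 0.1628422, g(1.0) = -0.3196977
s_2 = 1.0000000 − (-0.3196977)·(0.3000000)/(-0.4825399) = 0.8012407;  |Δ| = 0.1987593
g(0.8012407) = 0.0067492
s_3 = 0.8012407 − 0.0067492·(-0.1987593)/(0.3264469) = 0.8053500;  |Δ| = 0.0041093
|s_3 − s_2| = 0.0041093 < 10^{-2}

n = 3, s_n = 0.80535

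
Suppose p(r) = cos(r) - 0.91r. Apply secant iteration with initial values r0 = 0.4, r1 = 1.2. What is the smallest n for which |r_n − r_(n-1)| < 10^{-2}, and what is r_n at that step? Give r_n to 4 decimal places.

n = 4, r_n = 0.7807

p(0.4) = 0.557061, p(1.2) = -0.729642
r2 = 1.200000 − (-0.729642)·(0.800000)/(-1.286703) = 0.746349;  |Δ| = 0.453651
p(0.746349) = 0.054995
r3 = 0.746349 − 0.054995·(-0.453651)/(0.784637) = 0.778145;  |Δ| = 0.031796
p(0.778145) = 0.004104
r4 = 0.778145 − 0.004104·(0.031796)/(-0.050890) = 0.780710;  |Δ| = 0.002564
|r4 − r3| = 0.002564 < 10^{-2}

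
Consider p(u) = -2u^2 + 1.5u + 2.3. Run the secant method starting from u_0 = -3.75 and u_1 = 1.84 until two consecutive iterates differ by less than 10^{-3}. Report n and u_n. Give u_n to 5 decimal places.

n = 6, u_n = 1.51106

p(-3.75) = -31.4500000, p(1.84) = -1.7112000
u_2 = 1.8400000 − (-1.7112000)·(5.5900000)/(29.7388000) = 2.1616541;  |Δ| = 0.3216541
p(2.1616541) = -3.8030160
u_3 = 2.1616541 − (-3.8030160)·(0.3216541)/(-2.0918160) = 1.5768724;  |Δ| = 0.5847818
p(1.5768724) = -0.3077445
u_4 = 1.5768724 − (-0.3077445)·(-0.5847818)/(3.4952715) = 1.5253847;  |Δ| = 0.0514877
p(1.5253847) = -0.0655200
u_5 = 1.5253847 − (-0.0655200)·(-0.0514877)/(0.2422244) = 1.5114577;  |Δ| = 0.0139271
p(1.5114577) = -0.0018221
u_6 = 1.5114577 − (-0.0018221)·(-0.0139271)/(0.0636980) = 1.5110593;  |Δ| = 0.0003984
|u_6 − u_5| = 0.0003984 < 10^{-3}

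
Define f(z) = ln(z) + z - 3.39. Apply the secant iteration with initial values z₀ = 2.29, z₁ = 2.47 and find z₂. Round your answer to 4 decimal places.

f(2.29) = -0.271448, f(2.47) = -0.015782
z₂ = 2.470000 − (-0.015782)·(2.470000 − 2.290000) / (-0.015782 − (-0.271448)) = 2.470000 − (-0.002841)/(0.255666) = 2.481111

2.4811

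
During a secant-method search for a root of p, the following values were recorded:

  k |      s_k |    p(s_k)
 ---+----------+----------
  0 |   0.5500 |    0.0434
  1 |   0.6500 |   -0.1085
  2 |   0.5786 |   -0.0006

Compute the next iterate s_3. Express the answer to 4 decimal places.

0.5782

s_3 = 0.5786 − (-0.0006)·(0.5786 − 0.6500) / (-0.0006 − (-0.1085))
   = 0.5786 − (0.000043)/(0.107900) = 0.578203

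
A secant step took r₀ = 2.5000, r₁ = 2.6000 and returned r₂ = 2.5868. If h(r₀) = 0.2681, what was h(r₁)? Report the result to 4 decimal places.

The secant line through (2.5000, 0.2681) and (2.6000, h(r₁)) crosses zero at r₂ = 2.5868.
So (2.5000, 0.2681), (2.6000, h(r₁)), (2.5868, 0) are collinear:
h(r₁) = 0.2681 · (2.6000 − 2.5868) / (2.5000 − 2.5868) = 0.2681 · (0.013200)/(-0.086800) = -0.040771

-0.0408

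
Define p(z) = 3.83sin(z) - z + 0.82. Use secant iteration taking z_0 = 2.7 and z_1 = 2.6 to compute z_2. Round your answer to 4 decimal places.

2.6444

p(2.7) = -0.243135, p(2.6) = 0.194370
z_2 = 2.600000 − 0.194370·(2.600000 − 2.700000) / (0.194370 − (-0.243135)) = 2.600000 − (-0.019437)/(0.437505) = 2.644427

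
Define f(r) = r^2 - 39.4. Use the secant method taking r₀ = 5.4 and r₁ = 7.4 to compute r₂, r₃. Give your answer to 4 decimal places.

f(5.4) = -10.240000, f(7.4) = 15.360000
r₂ = 7.400000 − 15.360000·(7.400000 − 5.400000) / (15.360000 − (-10.240000)) = 7.400000 − (30.720000)/(25.600000) = 6.200000
f(6.200000) = -0.960000
r₃ = 6.200000 − (-0.960000)·(6.200000 − 7.400000) / (-0.960000 − 15.360000) = 6.200000 − (1.152000)/(-16.320000) = 6.270588

6.2000, 6.2706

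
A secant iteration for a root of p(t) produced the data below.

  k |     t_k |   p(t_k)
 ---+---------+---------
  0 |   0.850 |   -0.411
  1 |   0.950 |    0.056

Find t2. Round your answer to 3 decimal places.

0.938

t2 = 0.950 − 0.056·(0.950 − 0.850) / (0.056 − (-0.411))
   = 0.950 − (0.00560)/(0.46700) = 0.93801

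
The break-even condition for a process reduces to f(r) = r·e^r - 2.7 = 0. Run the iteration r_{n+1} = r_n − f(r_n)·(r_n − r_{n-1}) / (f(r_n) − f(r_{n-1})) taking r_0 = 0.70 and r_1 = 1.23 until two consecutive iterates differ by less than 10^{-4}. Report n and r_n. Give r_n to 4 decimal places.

f(0.70) = -1.290373, f(1.23) = 1.508112
r_2 = 1.230000 − 1.508112·(0.530000)/(2.798485) = 0.944381;  |Δ| = 0.285619
f(0.944381) = -0.271786
r_3 = 0.944381 − (-0.271786)·(-0.285619)/(-1.779898) = 0.987995;  |Δ| = 0.043613
f(0.987995) = -0.046402
r_4 = 0.987995 − (-0.046402)·(0.043613)/(0.225384) = 0.996974;  |Δ| = 0.008979
f(0.996974) = 0.001866
r_5 = 0.996974 − 0.001866·(0.008979)/(0.048268) = 0.996626;  |Δ| = 0.000347
f(0.996626) = -0.000012
r_6 = 0.996626 − (-0.000012)·(-0.000347)/(-0.001878) = 0.996629;  |Δ| = 0.000002
|r_6 − r_5| = 0.000002 < 10^{-4}

n = 6, r_n = 0.9966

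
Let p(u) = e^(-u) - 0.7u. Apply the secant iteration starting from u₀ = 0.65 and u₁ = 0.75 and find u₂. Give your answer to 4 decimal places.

p(0.65) = 0.067046, p(0.75) = -0.052633
u₂ = 0.750000 − (-0.052633)·(0.750000 − 0.650000) / (-0.052633 − 0.067046) = 0.750000 − (-0.005263)/(-0.119679) = 0.706021

0.7060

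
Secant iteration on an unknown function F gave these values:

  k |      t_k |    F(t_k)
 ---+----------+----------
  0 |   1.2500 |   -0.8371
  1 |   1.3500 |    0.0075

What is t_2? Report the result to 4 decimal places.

1.3491

t_2 = 1.3500 − 0.0075·(1.3500 − 1.2500) / (0.0075 − (-0.8371))
   = 1.3500 − (0.000750)/(0.844600) = 1.349112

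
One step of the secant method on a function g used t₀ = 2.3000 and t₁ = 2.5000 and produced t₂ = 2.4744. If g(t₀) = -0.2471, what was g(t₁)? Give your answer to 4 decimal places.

0.0363

The secant line through (2.3000, -0.2471) and (2.5000, g(t₁)) crosses zero at t₂ = 2.4744.
So (2.3000, -0.2471), (2.5000, g(t₁)), (2.4744, 0) are collinear:
g(t₁) = -0.2471 · (2.5000 − 2.4744) / (2.3000 − 2.4744) = -0.2471 · (0.025600)/(-0.174400) = 0.036272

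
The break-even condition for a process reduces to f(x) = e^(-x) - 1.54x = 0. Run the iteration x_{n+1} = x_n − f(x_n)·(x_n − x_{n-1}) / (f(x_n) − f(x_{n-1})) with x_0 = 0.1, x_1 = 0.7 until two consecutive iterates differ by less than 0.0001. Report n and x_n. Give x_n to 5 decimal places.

f(0.1) = 0.7508374, f(0.7) = -0.5814147
x_2 = 0.7000000 − (-0.5814147)·(0.6000000)/(-1.3322521) = 0.4381510;  |Δ| = 0.2618490
f(0.4381510) = -0.0295243
x_3 = 0.4381510 − (-0.0295243)·(-0.2618490)/(0.5518904) = 0.4241430;  |Δ| = 0.0140080
f(0.4241430) = 0.0011501
x_4 = 0.4241430 − 0.0011501·(-0.0140080)/(0.0306744) = 0.4246682;  |Δ| = 0.0005252
f(0.4246682) = -0.0000023
x_5 = 0.4246682 − (-0.0000023)·(0.0005252)/(-0.0011524) = 0.4246672;  |Δ| = 0.0000011
|x_5 − x_4| = 0.0000011 < 0.0001

n = 5, x_n = 0.42467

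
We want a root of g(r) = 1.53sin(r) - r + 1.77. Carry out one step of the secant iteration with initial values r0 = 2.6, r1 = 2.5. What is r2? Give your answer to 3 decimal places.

g(2.6) = -0.04128, g(2.5) = 0.18566
r2 = 2.50000 − 0.18566·(2.50000 − 2.60000) / (0.18566 − (-0.04128)) = 2.50000 − (-0.01857)/(0.22695) = 2.58181

2.582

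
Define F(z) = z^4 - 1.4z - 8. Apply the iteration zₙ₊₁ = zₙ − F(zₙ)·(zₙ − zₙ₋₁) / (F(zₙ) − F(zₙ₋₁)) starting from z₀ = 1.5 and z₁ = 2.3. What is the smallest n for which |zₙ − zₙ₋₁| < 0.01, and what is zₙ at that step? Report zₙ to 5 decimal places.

n = 5, zₙ = 1.80084

F(1.5) = -5.0375000, F(2.3) = 16.7641000
z₂ = 2.3000000 − 16.7641000·(0.8000000)/(21.8016000) = 1.6848488;  |Δ| = 0.6151512
F(1.6848488) = -2.3004824
z₃ = 1.6848488 − (-2.3004824)·(-0.6151512)/(-19.0645824) = 1.7590778;  |Δ| = 0.0742290
F(1.7590778) = -0.8876779
z₄ = 1.7590778 − (-0.8876779)·(0.0742290)/(1.4128045) = 1.8057165;  |Δ| = 0.0466387
F(1.8057165) = 0.1035889
z₅ = 1.8057165 − 0.1035889·(0.0466387)/(0.9912669) = 1.8008427;  |Δ| = 0.0048738
|z₅ − z₄| = 0.0048738 < 0.01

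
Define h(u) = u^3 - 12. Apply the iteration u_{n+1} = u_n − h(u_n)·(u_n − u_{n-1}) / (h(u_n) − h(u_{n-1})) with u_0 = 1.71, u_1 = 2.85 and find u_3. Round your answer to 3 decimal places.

2.259

h(1.71) = -6.99979, h(2.85) = 11.14913
u_2 = 2.85000 − 11.14913·(2.85000 − 1.71000) / (11.14913 − (-6.99979)) = 2.85000 − (12.71000)/(18.14891) = 2.14968
h(2.14968) = -2.06603
u_3 = 2.14968 − (-2.06603)·(2.14968 − 2.85000) / (-2.06603 − 11.14913) = 2.14968 − (1.44688)/(-13.21515) = 2.25917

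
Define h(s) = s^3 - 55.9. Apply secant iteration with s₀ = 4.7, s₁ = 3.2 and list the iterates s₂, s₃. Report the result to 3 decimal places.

3.688, 3.849

h(4.7) = 47.92300, h(3.2) = -23.13200
s₂ = 3.20000 − (-23.13200)·(3.20000 − 4.70000) / (-23.13200 − 47.92300) = 3.20000 − (34.69800)/(-71.05500) = 3.68833
h(3.68833) = -5.72494
s₃ = 3.68833 − (-5.72494)·(3.68833 − 3.20000) / (-5.72494 − (-23.13200)) = 3.68833 − (-2.79564)/(17.40706) = 3.84893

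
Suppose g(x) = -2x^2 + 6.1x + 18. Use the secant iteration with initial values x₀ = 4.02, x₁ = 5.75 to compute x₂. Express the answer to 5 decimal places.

g(4.02) = 10.2012000, g(5.75) = -13.0500000
x₂ = 5.7500000 − (-13.0500000)·(5.7500000 − 4.0200000) / (-13.0500000 − 10.2012000) = 5.7500000 − (-22.5765000)/(-23.2512000) = 4.7790179

4.77902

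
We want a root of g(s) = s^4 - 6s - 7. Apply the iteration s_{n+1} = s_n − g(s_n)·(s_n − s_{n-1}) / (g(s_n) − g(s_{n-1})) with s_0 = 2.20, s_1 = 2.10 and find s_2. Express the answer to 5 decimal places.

g(2.20) = 3.2256000, g(2.10) = -0.1519000
s_2 = 2.1000000 − (-0.1519000)·(2.1000000 − 2.2000000) / (-0.1519000 − 3.2256000) = 2.1000000 − (0.0151900)/(-3.3775000) = 2.1044974

2.10450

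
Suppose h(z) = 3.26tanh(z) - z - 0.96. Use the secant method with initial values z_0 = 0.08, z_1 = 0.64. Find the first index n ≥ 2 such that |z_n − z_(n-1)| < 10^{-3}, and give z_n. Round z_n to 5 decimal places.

h(0.08) = -0.7797550, h(0.64) = 0.2415725
z_2 = 0.6400000 − 0.2415725·(0.5600000)/(1.0213275) = 0.5075443;  |Δ| = 0.1324557
h(0.5075443) = 0.0582323
z_3 = 0.5075443 − 0.0582323·(-0.1324557)/(-0.1833402) = 0.4654739;  |Δ| = 0.0420704
h(0.4654739) = -0.0088896
z_4 = 0.4654739 − (-0.0088896)·(-0.0420704)/(-0.0671219) = 0.4710457;  |Δ| = 0.0055718
h(0.4710457) = 0.0002372
z_5 = 0.4710457 − 0.0002372·(0.0055718)/(0.0091268) = 0.4709009;  |Δ| = 0.0001448
|z_5 − z_4| = 0.0001448 < 10^{-3}

n = 5, z_n = 0.47090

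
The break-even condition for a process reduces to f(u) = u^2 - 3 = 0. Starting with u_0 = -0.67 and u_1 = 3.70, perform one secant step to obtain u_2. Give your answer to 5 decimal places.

0.17195

f(-0.67) = -2.5511000, f(3.70) = 10.6900000
u_2 = 3.7000000 − 10.6900000·(3.7000000 − (-0.6700000)) / (10.6900000 − (-2.5511000)) = 3.7000000 − (46.7153000)/(13.2411000) = 0.1719472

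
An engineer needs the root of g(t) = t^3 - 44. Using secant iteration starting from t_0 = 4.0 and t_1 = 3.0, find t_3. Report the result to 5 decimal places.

3.54233

g(4.0) = 20.0000000, g(3.0) = -17.0000000
t_2 = 3.0000000 − (-17.0000000)·(3.0000000 − 4.0000000) / (-17.0000000 − 20.0000000) = 3.0000000 − (17.0000000)/(-37.0000000) = 3.4594595
g(3.4594595) = -2.5976744
t_3 = 3.4594595 − (-2.5976744)·(3.4594595 − 3.0000000) / (-2.5976744 − (-17.0000000)) = 3.4594595 − (-1.1935261)/(14.4023256) = 3.5423298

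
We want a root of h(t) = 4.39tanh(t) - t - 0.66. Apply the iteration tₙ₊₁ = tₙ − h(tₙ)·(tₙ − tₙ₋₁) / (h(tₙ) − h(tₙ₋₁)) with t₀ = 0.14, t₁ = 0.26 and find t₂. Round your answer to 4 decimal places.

0.1989

h(0.14) = -0.189384, h(0.26) = 0.196357
t₂ = 0.260000 − 0.196357·(0.260000 − 0.140000) / (0.196357 − (-0.189384)) = 0.260000 − (0.023563)/(0.385742) = 0.198915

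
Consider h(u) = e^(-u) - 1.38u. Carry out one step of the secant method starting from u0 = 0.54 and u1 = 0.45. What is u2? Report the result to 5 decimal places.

0.45836

h(0.54) = -0.1624517, h(0.45) = 0.0166282
u2 = 0.4500000 − 0.0166282·(0.4500000 − 0.5400000) / (0.0166282 − (-0.1624517)) = 0.4500000 − (-0.0014965)/(0.1790799) = 0.4583568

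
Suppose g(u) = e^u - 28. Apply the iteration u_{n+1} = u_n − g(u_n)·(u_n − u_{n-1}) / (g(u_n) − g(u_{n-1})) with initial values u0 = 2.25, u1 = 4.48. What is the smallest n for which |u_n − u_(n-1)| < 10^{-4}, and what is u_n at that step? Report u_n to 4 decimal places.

g(2.25) = -18.512264, g(4.48) = 60.234673
u2 = 4.480000 − 60.234673·(2.230000)/(78.746937) = 2.774241;  |Δ| = 1.705759
g(2.774241) = -11.973547
u3 = 2.774241 − (-11.973547)·(-1.705759)/(-72.208219) = 3.057089;  |Δ| = 0.282849
g(3.057089) = -6.734432
u4 = 3.057089 − (-6.734432)·(0.282849)/(5.239114) = 3.420667;  |Δ| = 0.363578
g(3.420667) = 2.589804
u5 = 3.420667 − 2.589804·(0.363578)/(9.324237) = 3.319683;  |Δ| = 0.100984
g(3.319683) = -0.348411
u6 = 3.319683 − (-0.348411)·(-0.100984)/(-2.938215) = 3.331658;  |Δ| = 0.011975
g(3.331658) = -0.015305
u7 = 3.331658 − (-0.015305)·(0.011975)/(0.333106) = 3.332208;  |Δ| = 0.000550
g(3.332208) = 0.000096
u8 = 3.332208 − 0.000096·(0.000550)/(0.015402) = 3.332205;  |Δ| = 0.000003
|u8 − u7| = 0.000003 < 10^{-4}

n = 8, u_n = 3.3322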